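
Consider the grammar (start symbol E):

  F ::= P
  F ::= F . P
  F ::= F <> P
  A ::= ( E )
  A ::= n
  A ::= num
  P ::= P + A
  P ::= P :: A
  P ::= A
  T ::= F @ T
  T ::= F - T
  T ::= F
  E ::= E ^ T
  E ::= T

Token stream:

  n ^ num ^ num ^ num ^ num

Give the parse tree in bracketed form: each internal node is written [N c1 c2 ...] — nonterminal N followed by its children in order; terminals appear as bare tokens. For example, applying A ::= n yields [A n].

[E [E [E [E [E [T [F [P [A n]]]]] ^ [T [F [P [A num]]]]] ^ [T [F [P [A num]]]]] ^ [T [F [P [A num]]]]] ^ [T [F [P [A num]]]]]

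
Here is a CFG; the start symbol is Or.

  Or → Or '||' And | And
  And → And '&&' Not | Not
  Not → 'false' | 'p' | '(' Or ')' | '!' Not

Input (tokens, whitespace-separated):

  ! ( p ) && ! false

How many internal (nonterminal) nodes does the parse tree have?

[Or [And [And [Not ! [Not ( [Or [And [Not p]]] )]]] && [Not ! [Not false]]]]

10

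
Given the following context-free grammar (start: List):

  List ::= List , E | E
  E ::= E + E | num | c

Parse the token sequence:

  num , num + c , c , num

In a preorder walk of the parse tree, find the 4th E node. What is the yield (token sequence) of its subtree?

[List [List [List [List [E num]] , [E [E num] + [E c]]] , [E c]] , [E num]]

c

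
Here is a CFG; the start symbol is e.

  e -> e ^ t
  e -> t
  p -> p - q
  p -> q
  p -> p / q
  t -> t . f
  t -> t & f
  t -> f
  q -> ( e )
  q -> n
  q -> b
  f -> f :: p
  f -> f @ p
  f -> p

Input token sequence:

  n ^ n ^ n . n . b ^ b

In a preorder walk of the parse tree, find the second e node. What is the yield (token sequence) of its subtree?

n ^ n ^ n . n . b

[e [e [e [e [t [f [p [q n]]]]] ^ [t [f [p [q n]]]]] ^ [t [t [t [f [p [q n]]]] . [f [p [q n]]]] . [f [p [q b]]]]] ^ [t [f [p [q b]]]]]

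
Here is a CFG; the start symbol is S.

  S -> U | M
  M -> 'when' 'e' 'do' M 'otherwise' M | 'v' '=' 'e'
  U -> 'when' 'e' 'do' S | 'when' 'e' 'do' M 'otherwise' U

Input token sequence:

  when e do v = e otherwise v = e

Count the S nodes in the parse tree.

[S [M when e do [M v = e] otherwise [M v = e]]]

1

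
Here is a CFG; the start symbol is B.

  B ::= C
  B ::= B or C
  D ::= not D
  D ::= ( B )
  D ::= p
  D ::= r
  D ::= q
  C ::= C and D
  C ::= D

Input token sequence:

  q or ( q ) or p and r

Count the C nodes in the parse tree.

5

[B [B [B [C [D q]]] or [C [D ( [B [C [D q]]] )]]] or [C [C [D p]] and [D r]]]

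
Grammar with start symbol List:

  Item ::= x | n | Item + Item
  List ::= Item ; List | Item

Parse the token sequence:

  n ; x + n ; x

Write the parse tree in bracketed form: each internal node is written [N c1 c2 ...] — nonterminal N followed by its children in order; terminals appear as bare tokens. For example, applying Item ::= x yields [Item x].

List
Item ; List
n ; List
n ; Item ; List
n ; Item + Item ; List
n ; x + Item ; List
n ; x + n ; List
n ; x + n ; Item
n ; x + n ; x

[List [Item n] ; [List [Item [Item x] + [Item n]] ; [List [Item x]]]]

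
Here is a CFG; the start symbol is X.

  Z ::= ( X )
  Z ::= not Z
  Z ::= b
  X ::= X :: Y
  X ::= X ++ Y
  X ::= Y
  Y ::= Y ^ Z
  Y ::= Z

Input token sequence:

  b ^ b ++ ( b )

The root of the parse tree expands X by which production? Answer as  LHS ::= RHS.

[X [X [Y [Y [Z b]] ^ [Z b]]] ++ [Y [Z ( [X [Y [Z b]]] )]]]

X ::= X ++ Y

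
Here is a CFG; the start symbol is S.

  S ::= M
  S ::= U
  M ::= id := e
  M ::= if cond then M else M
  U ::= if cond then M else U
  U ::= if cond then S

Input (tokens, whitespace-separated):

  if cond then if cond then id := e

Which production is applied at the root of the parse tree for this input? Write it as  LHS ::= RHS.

[S [U if cond then [S [U if cond then [S [M id := e]]]]]]

S ::= U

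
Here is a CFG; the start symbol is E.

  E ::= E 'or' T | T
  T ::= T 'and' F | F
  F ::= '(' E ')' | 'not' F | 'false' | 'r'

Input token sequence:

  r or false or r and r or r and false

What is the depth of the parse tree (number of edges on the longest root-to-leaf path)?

6

[E [E [E [E [T [F r]]] or [T [F false]]] or [T [T [F r]] and [F r]]] or [T [T [F r]] and [F false]]]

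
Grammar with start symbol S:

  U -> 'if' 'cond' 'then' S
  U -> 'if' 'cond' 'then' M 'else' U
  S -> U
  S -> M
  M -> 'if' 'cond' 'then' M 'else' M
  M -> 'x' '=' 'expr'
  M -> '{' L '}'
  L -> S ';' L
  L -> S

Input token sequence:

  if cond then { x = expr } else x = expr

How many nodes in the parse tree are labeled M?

[S [M if cond then [M { [L [S [M x = expr]]] }] else [M x = expr]]]

4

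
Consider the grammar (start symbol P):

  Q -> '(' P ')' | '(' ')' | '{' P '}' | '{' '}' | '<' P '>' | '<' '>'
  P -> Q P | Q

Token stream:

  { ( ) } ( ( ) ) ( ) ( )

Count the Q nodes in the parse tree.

6

[P [Q { [P [Q ( )]] }] [P [Q ( [P [Q ( )]] )] [P [Q ( )] [P [Q ( )]]]]]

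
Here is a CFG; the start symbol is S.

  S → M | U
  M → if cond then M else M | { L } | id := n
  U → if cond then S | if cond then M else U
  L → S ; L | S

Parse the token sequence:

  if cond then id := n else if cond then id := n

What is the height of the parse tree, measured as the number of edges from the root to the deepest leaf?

[S [U if cond then [M id := n] else [U if cond then [S [M id := n]]]]]

5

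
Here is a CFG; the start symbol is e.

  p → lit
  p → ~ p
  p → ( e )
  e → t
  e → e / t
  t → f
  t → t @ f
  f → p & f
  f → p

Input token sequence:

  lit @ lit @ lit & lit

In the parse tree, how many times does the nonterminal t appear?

3

[e [t [t [t [f [p lit]]] @ [f [p lit]]] @ [f [p lit] & [f [p lit]]]]]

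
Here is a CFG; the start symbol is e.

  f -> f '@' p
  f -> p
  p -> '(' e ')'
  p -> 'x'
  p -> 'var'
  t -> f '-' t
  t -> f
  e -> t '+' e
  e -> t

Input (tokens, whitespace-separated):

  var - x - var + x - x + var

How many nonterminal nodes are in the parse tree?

[e [t [f [p var]] - [t [f [p x]] - [t [f [p var]]]]] + [e [t [f [p x]] - [t [f [p x]]]] + [e [t [f [p var]]]]]]

21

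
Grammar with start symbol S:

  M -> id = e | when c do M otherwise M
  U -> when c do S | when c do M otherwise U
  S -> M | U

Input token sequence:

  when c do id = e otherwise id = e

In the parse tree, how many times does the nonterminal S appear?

1

[S [M when c do [M id = e] otherwise [M id = e]]]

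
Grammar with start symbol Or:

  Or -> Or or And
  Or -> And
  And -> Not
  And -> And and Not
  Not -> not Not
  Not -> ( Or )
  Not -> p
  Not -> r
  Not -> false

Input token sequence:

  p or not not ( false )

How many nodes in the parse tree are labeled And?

3

[Or [Or [And [Not p]]] or [And [Not not [Not not [Not ( [Or [And [Not false]]] )]]]]]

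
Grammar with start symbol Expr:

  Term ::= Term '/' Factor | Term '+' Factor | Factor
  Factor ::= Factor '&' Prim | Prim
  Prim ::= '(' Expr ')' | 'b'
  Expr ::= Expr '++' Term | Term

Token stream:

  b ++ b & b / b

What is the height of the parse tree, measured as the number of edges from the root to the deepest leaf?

[Expr [Expr [Term [Factor [Prim b]]]] ++ [Term [Term [Factor [Factor [Prim b]] & [Prim b]]] / [Factor [Prim b]]]]

6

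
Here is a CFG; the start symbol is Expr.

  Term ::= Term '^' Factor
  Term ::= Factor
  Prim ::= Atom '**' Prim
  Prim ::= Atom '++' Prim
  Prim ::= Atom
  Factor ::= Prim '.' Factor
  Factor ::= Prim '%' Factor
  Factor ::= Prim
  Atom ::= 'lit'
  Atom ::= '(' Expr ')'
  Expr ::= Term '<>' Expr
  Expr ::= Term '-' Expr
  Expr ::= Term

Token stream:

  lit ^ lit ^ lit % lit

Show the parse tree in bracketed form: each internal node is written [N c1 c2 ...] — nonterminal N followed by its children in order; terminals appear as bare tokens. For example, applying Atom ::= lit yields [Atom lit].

Expr
Term
Term ^ Factor
Term ^ Factor ^ Factor
Factor ^ Factor ^ Factor
Prim ^ Factor ^ Factor
Atom ^ Factor ^ Factor
lit ^ Factor ^ Factor
lit ^ Prim ^ Factor
lit ^ Atom ^ Factor
lit ^ lit ^ Factor
lit ^ lit ^ Prim % Factor
lit ^ lit ^ Atom % Factor
lit ^ lit ^ lit % Factor
lit ^ lit ^ lit % Prim
lit ^ lit ^ lit % Atom
lit ^ lit ^ lit % lit

[Expr [Term [Term [Term [Factor [Prim [Atom lit]]]] ^ [Factor [Prim [Atom lit]]]] ^ [Factor [Prim [Atom lit]] % [Factor [Prim [Atom lit]]]]]]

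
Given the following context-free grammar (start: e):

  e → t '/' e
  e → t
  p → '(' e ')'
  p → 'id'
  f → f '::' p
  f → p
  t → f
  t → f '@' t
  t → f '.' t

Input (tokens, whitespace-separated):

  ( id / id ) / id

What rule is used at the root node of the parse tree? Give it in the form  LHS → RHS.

e → t '/' e

[e [t [f [p ( [e [t [f [p id]]] / [e [t [f [p id]]]]] )]]] / [e [t [f [p id]]]]]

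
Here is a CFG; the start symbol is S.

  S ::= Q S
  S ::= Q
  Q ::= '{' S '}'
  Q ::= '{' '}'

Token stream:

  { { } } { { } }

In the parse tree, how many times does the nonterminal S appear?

[S [Q { [S [Q { }]] }] [S [Q { [S [Q { }]] }]]]

4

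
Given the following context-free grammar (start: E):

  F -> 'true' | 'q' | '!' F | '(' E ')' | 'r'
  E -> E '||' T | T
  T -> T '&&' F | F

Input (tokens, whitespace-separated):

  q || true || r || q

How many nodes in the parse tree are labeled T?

4

[E [E [E [E [T [F q]]] || [T [F true]]] || [T [F r]]] || [T [F q]]]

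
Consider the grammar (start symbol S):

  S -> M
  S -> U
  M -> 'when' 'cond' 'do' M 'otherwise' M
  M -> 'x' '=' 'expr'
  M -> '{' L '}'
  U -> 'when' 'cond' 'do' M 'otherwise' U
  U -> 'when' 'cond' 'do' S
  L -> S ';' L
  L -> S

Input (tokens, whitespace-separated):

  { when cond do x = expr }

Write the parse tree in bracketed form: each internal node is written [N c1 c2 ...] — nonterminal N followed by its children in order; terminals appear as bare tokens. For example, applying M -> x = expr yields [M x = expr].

[S [M { [L [S [U when cond do [S [M x = expr]]]]] }]]

S
M
{ L }
{ S }
{ U }
{ when cond do S }
{ when cond do M }
{ when cond do x = expr }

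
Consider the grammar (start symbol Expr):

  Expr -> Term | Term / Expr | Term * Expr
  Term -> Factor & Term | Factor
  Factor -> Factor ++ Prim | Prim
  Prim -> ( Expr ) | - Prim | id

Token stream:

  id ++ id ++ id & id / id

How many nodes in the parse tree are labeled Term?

[Expr [Term [Factor [Factor [Factor [Prim id]] ++ [Prim id]] ++ [Prim id]] & [Term [Factor [Prim id]]]] / [Expr [Term [Factor [Prim id]]]]]

3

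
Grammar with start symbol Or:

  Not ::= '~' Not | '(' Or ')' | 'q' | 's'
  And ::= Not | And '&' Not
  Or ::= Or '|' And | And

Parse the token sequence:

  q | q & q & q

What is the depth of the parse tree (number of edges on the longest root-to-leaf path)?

[Or [Or [And [Not q]]] | [And [And [And [Not q]] & [Not q]] & [Not q]]]

5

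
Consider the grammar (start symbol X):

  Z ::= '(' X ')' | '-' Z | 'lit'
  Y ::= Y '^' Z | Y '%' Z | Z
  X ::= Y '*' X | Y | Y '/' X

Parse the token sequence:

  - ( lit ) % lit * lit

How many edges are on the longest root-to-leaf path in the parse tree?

8

[X [Y [Y [Z - [Z ( [X [Y [Z lit]]] )]]] % [Z lit]] * [X [Y [Z lit]]]]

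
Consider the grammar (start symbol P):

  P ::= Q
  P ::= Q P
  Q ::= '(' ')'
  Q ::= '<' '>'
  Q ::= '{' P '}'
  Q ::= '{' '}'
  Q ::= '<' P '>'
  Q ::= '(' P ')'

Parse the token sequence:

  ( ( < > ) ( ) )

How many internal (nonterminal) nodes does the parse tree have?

[P [Q ( [P [Q ( [P [Q < >]] )] [P [Q ( )]]] )]]

8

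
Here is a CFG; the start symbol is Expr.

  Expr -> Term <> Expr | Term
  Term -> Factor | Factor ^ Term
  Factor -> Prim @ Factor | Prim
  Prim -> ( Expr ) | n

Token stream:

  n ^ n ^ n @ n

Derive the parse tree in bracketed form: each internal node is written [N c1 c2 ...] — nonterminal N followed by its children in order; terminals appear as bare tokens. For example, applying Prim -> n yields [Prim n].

Expr
Term
Factor ^ Term
Prim ^ Term
n ^ Term
n ^ Factor ^ Term
n ^ Prim ^ Term
n ^ n ^ Term
n ^ n ^ Factor
n ^ n ^ Prim @ Factor
n ^ n ^ n @ Factor
n ^ n ^ n @ Prim
n ^ n ^ n @ n

[Expr [Term [Factor [Prim n]] ^ [Term [Factor [Prim n]] ^ [Term [Factor [Prim n] @ [Factor [Prim n]]]]]]]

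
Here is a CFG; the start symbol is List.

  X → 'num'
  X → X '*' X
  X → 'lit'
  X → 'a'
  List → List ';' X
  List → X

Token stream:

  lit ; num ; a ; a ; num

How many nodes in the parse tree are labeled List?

[List [List [List [List [List [X lit]] ; [X num]] ; [X a]] ; [X a]] ; [X num]]

5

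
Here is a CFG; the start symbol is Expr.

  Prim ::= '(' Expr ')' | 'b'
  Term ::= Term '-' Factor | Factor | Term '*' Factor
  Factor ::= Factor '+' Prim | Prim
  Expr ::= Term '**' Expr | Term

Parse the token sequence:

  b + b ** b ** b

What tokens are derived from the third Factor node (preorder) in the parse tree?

b

[Expr [Term [Factor [Factor [Prim b]] + [Prim b]]] ** [Expr [Term [Factor [Prim b]]] ** [Expr [Term [Factor [Prim b]]]]]]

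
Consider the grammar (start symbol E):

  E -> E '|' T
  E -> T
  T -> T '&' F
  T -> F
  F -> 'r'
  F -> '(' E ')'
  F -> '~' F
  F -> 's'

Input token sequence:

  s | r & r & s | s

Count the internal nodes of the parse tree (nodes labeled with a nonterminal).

13

[E [E [E [T [F s]]] | [T [T [T [F r]] & [F r]] & [F s]]] | [T [F s]]]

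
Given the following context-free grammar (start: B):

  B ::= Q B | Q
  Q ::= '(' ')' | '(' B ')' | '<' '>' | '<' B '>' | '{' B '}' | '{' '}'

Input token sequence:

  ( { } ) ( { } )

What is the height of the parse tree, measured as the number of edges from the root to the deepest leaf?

[B [Q ( [B [Q { }]] )] [B [Q ( [B [Q { }]] )]]]

5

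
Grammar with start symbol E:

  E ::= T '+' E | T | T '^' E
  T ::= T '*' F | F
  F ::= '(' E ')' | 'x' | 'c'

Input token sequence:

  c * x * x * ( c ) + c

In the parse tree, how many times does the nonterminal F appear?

6

[E [T [T [T [T [F c]] * [F x]] * [F x]] * [F ( [E [T [F c]]] )]] + [E [T [F c]]]]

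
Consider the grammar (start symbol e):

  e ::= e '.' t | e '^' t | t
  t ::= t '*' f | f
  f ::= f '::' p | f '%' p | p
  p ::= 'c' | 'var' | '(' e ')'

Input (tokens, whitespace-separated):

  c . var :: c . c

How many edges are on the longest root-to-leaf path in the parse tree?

6

[e [e [e [t [f [p c]]]] . [t [f [f [p var]] :: [p c]]]] . [t [f [p c]]]]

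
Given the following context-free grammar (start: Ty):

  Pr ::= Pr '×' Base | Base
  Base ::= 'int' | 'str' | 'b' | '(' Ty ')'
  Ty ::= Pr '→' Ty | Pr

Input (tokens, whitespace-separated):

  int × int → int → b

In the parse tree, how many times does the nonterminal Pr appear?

[Ty [Pr [Pr [Base int]] × [Base int]] → [Ty [Pr [Base int]] → [Ty [Pr [Base b]]]]]

4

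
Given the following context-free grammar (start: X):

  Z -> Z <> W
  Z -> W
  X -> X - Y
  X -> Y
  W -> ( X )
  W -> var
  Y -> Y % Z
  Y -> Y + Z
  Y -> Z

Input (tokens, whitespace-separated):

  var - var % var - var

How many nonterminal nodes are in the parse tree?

[X [X [X [Y [Z [W var]]]] - [Y [Y [Z [W var]]] % [Z [W var]]]] - [Y [Z [W var]]]]

15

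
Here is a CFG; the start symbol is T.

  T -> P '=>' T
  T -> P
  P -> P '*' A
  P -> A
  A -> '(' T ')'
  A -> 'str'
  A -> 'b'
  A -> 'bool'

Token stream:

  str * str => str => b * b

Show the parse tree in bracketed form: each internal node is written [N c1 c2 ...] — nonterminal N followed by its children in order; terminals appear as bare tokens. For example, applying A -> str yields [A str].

[T [P [P [A str]] * [A str]] => [T [P [A str]] => [T [P [P [A b]] * [A b]]]]]

T
P => T
P * A => T
A * A => T
str * A => T
str * str => T
str * str => P => T
str * str => A => T
str * str => str => T
str * str => str => P
str * str => str => P * A
str * str => str => A * A
str * str => str => b * A
str * str => str => b * b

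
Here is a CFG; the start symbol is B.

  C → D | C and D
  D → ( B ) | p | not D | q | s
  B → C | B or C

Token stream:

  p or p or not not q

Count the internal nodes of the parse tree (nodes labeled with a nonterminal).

11

[B [B [B [C [D p]]] or [C [D p]]] or [C [D not [D not [D q]]]]]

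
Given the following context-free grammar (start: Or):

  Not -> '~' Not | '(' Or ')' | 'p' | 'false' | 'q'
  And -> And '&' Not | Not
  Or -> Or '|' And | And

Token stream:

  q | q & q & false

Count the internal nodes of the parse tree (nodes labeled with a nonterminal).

[Or [Or [And [Not q]]] | [And [And [And [Not q]] & [Not q]] & [Not false]]]

10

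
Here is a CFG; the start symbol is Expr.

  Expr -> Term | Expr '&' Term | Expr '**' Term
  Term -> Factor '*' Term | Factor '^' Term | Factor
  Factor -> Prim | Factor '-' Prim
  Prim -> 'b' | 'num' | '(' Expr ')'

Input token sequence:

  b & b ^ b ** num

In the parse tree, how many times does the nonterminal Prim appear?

[Expr [Expr [Expr [Term [Factor [Prim b]]]] & [Term [Factor [Prim b]] ^ [Term [Factor [Prim b]]]]] ** [Term [Factor [Prim num]]]]

4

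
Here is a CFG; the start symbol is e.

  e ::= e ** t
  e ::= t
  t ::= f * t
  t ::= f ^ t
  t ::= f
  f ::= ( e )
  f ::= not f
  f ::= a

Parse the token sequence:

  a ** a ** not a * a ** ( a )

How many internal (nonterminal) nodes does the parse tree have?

18

[e [e [e [e [t [f a]]] ** [t [f a]]] ** [t [f not [f a]] * [t [f a]]]] ** [t [f ( [e [t [f a]]] )]]]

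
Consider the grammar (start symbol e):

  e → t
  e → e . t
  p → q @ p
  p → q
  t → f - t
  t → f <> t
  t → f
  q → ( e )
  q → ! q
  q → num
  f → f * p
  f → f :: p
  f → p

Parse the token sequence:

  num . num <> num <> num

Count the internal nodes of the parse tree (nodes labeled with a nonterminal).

18

[e [e [t [f [p [q num]]]]] . [t [f [p [q num]]] <> [t [f [p [q num]]] <> [t [f [p [q num]]]]]]]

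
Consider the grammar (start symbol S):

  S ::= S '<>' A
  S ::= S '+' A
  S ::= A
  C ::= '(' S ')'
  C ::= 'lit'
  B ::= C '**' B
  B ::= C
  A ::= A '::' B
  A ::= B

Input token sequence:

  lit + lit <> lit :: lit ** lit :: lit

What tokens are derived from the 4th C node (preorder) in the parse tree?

[S [S [S [A [B [C lit]]]] + [A [B [C lit]]]] <> [A [A [A [B [C lit]]] :: [B [C lit] ** [B [C lit]]]] :: [B [C lit]]]]

lit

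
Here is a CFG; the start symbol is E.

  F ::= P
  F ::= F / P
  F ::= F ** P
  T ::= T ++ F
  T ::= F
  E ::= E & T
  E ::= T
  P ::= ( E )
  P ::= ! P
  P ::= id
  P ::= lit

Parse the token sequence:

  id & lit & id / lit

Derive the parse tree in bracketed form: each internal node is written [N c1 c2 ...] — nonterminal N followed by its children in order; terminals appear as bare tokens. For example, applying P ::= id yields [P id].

[E [E [E [T [F [P id]]]] & [T [F [P lit]]]] & [T [F [F [P id]] / [P lit]]]]

E
E & T
E & T & T
T & T & T
F & T & T
P & T & T
id & T & T
id & F & T
id & P & T
id & lit & T
id & lit & F
id & lit & F / P
id & lit & P / P
id & lit & id / P
id & lit & id / lit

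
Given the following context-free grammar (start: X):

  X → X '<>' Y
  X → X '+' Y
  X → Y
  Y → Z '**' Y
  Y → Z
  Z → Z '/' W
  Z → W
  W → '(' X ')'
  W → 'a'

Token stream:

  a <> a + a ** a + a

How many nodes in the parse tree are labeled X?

[X [X [X [X [Y [Z [W a]]]] <> [Y [Z [W a]]]] + [Y [Z [W a]] ** [Y [Z [W a]]]]] + [Y [Z [W a]]]]

4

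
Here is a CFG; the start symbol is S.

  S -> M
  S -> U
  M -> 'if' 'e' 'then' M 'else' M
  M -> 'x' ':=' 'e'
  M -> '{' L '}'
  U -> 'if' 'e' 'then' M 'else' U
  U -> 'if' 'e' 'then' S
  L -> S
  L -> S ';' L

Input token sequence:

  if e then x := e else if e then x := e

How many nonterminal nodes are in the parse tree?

[S [U if e then [M x := e] else [U if e then [S [M x := e]]]]]

6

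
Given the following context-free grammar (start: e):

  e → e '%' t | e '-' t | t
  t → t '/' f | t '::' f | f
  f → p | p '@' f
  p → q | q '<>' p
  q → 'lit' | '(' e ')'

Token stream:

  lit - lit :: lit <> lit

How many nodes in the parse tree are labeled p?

[e [e [t [f [p [q lit]]]]] - [t [t [f [p [q lit]]]] :: [f [p [q lit] <> [p [q lit]]]]]]

4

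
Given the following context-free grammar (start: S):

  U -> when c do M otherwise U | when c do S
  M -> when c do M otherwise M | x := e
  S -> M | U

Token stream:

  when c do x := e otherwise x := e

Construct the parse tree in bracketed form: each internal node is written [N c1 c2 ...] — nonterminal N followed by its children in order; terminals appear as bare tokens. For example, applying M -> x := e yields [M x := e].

[S [M when c do [M x := e] otherwise [M x := e]]]

S
M
when c do M otherwise M
when c do x := e otherwise M
when c do x := e otherwise x := e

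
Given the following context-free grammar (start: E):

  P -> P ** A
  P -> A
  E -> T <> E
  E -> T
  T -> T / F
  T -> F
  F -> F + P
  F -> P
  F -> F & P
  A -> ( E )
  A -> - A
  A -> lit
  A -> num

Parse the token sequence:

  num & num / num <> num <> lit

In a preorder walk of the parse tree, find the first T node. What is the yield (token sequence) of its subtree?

num & num / num

[E [T [T [F [F [P [A num]]] & [P [A num]]]] / [F [P [A num]]]] <> [E [T [F [P [A num]]]] <> [E [T [F [P [A lit]]]]]]]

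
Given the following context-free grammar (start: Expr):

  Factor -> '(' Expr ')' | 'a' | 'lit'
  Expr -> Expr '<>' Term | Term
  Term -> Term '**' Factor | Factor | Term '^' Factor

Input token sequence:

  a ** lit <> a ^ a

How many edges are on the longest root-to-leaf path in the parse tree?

5

[Expr [Expr [Term [Term [Factor a]] ** [Factor lit]]] <> [Term [Term [Factor a]] ^ [Factor a]]]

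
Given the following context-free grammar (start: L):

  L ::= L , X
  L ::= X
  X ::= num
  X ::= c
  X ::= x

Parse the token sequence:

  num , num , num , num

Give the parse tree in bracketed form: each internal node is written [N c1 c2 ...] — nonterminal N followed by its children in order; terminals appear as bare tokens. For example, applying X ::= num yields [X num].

L
L , X
L , X , X
L , X , X , X
X , X , X , X
num , X , X , X
num , num , X , X
num , num , num , X
num , num , num , num

[L [L [L [L [X num]] , [X num]] , [X num]] , [X num]]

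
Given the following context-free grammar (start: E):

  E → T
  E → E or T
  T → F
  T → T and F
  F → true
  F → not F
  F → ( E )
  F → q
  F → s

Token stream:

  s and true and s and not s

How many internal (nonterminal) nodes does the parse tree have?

[E [T [T [T [T [F s]] and [F true]] and [F s]] and [F not [F s]]]]

10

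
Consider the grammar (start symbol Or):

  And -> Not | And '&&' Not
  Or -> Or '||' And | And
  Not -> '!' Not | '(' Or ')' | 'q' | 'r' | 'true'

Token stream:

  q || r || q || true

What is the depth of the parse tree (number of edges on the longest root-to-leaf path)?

6

[Or [Or [Or [Or [And [Not q]]] || [And [Not r]]] || [And [Not q]]] || [And [Not true]]]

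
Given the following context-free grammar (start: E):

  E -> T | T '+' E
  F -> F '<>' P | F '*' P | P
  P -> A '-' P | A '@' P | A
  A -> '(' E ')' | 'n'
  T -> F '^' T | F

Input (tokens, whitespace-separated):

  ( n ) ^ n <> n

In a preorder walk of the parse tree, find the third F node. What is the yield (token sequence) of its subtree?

n <> n

[E [T [F [P [A ( [E [T [F [P [A n]]]]] )]]] ^ [T [F [F [P [A n]]] <> [P [A n]]]]]]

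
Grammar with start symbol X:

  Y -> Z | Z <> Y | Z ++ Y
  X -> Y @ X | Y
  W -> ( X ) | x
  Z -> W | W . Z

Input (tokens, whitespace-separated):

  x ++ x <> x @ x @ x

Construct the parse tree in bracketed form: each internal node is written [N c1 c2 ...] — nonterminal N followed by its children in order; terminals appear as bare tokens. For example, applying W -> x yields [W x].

X
Y @ X
Z ++ Y @ X
W ++ Y @ X
x ++ Y @ X
x ++ Z <> Y @ X
x ++ W <> Y @ X
x ++ x <> Y @ X
x ++ x <> Z @ X
x ++ x <> W @ X
x ++ x <> x @ X
x ++ x <> x @ Y @ X
x ++ x <> x @ Z @ X
x ++ x <> x @ W @ X
x ++ x <> x @ x @ X
x ++ x <> x @ x @ Y
x ++ x <> x @ x @ Z
x ++ x <> x @ x @ W
x ++ x <> x @ x @ x

[X [Y [Z [W x]] ++ [Y [Z [W x]] <> [Y [Z [W x]]]]] @ [X [Y [Z [W x]]] @ [X [Y [Z [W x]]]]]]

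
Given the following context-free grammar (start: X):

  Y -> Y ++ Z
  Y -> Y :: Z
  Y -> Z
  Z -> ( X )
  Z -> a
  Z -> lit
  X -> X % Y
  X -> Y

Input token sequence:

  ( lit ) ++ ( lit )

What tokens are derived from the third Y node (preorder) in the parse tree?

lit

[X [Y [Y [Z ( [X [Y [Z lit]]] )]] ++ [Z ( [X [Y [Z lit]]] )]]]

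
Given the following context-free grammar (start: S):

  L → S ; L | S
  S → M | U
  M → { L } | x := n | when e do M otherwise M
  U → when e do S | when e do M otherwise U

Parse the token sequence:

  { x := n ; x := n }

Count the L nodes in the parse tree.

2

[S [M { [L [S [M x := n]] ; [L [S [M x := n]]]] }]]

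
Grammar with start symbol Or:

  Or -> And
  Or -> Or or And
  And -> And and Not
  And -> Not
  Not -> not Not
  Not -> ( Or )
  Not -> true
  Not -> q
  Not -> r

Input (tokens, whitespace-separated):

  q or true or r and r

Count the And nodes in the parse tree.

[Or [Or [Or [And [Not q]]] or [And [Not true]]] or [And [And [Not r]] and [Not r]]]

4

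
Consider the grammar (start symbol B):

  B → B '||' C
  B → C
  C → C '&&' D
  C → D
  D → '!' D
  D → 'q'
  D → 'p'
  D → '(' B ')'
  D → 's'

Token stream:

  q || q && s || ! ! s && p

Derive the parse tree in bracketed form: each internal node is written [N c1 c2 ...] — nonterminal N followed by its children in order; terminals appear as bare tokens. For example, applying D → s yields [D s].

B
B || C
B || C || C
C || C || C
D || C || C
q || C || C
q || C && D || C
q || D && D || C
q || q && D || C
q || q && s || C
q || q && s || C && D
q || q && s || D && D
q || q && s || ! D && D
q || q && s || ! ! D && D
q || q && s || ! ! s && D
q || q && s || ! ! s && p

[B [B [B [C [D q]]] || [C [C [D q]] && [D s]]] || [C [C [D ! [D ! [D s]]]] && [D p]]]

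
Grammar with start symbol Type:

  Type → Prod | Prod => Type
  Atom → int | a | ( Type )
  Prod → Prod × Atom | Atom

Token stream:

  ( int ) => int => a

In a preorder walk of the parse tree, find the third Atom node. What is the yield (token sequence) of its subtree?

int

[Type [Prod [Atom ( [Type [Prod [Atom int]]] )]] => [Type [Prod [Atom int]] => [Type [Prod [Atom a]]]]]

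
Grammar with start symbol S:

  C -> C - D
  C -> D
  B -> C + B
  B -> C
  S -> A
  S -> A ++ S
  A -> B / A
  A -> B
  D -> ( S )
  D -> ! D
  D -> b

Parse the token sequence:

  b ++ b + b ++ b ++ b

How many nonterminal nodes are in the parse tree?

[S [A [B [C [D b]]]] ++ [S [A [B [C [D b]] + [B [C [D b]]]]] ++ [S [A [B [C [D b]]]] ++ [S [A [B [C [D b]]]]]]]]

23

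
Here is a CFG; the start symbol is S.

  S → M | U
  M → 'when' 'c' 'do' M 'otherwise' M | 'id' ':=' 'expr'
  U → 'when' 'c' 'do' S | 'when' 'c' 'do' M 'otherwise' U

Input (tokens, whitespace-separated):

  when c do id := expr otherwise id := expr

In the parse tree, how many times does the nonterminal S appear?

[S [M when c do [M id := expr] otherwise [M id := expr]]]

1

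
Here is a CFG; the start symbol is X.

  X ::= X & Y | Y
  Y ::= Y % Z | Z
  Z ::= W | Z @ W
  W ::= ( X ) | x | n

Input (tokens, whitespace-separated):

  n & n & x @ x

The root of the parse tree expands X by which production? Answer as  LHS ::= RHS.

X ::= X & Y

[X [X [X [Y [Z [W n]]]] & [Y [Z [W n]]]] & [Y [Z [Z [W x]] @ [W x]]]]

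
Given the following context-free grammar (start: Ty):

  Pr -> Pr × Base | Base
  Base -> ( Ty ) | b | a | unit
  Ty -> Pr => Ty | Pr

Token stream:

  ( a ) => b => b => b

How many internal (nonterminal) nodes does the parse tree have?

15

[Ty [Pr [Base ( [Ty [Pr [Base a]]] )]] => [Ty [Pr [Base b]] => [Ty [Pr [Base b]] => [Ty [Pr [Base b]]]]]]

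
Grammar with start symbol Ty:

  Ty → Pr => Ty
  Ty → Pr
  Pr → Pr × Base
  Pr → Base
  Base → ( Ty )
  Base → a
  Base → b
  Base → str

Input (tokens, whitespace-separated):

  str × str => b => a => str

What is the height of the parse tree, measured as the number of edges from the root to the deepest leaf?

[Ty [Pr [Pr [Base str]] × [Base str]] => [Ty [Pr [Base b]] => [Ty [Pr [Base a]] => [Ty [Pr [Base str]]]]]]

6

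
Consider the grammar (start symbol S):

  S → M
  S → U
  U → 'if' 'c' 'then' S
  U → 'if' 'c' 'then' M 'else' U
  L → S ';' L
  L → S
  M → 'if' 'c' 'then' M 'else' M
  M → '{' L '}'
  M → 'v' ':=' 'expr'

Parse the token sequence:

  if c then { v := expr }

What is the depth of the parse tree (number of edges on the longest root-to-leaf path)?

[S [U if c then [S [M { [L [S [M v := expr]]] }]]]]

7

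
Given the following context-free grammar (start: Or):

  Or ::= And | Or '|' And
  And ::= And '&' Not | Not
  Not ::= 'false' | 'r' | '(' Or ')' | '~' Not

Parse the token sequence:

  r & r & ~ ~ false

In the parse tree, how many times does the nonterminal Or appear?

[Or [And [And [And [Not r]] & [Not r]] & [Not ~ [Not ~ [Not false]]]]]

1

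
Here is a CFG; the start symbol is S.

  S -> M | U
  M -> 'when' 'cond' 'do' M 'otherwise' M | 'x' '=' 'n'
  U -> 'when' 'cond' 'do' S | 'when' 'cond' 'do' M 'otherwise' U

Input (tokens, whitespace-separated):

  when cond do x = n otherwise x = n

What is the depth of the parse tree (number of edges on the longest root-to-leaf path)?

3

[S [M when cond do [M x = n] otherwise [M x = n]]]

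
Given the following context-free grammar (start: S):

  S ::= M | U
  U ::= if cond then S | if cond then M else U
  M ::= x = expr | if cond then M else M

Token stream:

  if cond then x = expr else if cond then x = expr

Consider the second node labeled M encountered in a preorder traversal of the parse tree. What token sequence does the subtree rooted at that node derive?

x = expr

[S [U if cond then [M x = expr] else [U if cond then [S [M x = expr]]]]]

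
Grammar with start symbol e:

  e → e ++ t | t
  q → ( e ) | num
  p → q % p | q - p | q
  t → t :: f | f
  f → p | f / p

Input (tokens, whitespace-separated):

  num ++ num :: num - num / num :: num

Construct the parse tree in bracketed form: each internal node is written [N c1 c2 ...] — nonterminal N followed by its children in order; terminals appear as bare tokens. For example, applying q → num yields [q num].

[e [e [t [f [p [q num]]]]] ++ [t [t [t [f [p [q num]]]] :: [f [f [p [q num] - [p [q num]]]] / [p [q num]]]] :: [f [p [q num]]]]]

e
e ++ t
t ++ t
f ++ t
p ++ t
q ++ t
num ++ t
num ++ t :: f
num ++ t :: f :: f
num ++ f :: f :: f
num ++ p :: f :: f
num ++ q :: f :: f
num ++ num :: f :: f
num ++ num :: f / p :: f
num ++ num :: p / p :: f
num ++ num :: q - p / p :: f
num ++ num :: num - p / p :: f
num ++ num :: num - q / p :: f
num ++ num :: num - num / p :: f
num ++ num :: num - num / q :: f
num ++ num :: num - num / num :: f
num ++ num :: num - num / num :: p
num ++ num :: num - num / num :: q
num ++ num :: num - num / num :: num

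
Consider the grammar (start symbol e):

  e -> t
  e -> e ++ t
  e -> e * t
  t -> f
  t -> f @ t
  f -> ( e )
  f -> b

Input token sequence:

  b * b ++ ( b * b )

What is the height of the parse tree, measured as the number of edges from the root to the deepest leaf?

7

[e [e [e [t [f b]]] * [t [f b]]] ++ [t [f ( [e [e [t [f b]]] * [t [f b]]] )]]]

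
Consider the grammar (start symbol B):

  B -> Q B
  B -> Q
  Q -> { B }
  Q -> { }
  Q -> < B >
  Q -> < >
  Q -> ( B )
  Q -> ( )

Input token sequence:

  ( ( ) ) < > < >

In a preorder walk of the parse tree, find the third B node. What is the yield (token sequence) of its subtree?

[B [Q ( [B [Q ( )]] )] [B [Q < >] [B [Q < >]]]]

< > < >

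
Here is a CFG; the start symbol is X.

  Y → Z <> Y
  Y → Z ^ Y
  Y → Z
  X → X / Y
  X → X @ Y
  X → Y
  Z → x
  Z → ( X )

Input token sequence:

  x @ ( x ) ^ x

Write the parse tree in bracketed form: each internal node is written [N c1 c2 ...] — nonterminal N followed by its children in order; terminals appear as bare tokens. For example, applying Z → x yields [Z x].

X
X @ Y
Y @ Y
Z @ Y
x @ Y
x @ Z ^ Y
x @ ( X ) ^ Y
x @ ( Y ) ^ Y
x @ ( Z ) ^ Y
x @ ( x ) ^ Y
x @ ( x ) ^ Z
x @ ( x ) ^ x

[X [X [Y [Z x]]] @ [Y [Z ( [X [Y [Z x]]] )] ^ [Y [Z x]]]]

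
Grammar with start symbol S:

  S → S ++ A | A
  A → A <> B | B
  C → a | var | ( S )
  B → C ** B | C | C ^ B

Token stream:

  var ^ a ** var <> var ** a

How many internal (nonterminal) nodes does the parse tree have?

[S [A [A [B [C var] ^ [B [C a] ** [B [C var]]]]] <> [B [C var] ** [B [C a]]]]]

13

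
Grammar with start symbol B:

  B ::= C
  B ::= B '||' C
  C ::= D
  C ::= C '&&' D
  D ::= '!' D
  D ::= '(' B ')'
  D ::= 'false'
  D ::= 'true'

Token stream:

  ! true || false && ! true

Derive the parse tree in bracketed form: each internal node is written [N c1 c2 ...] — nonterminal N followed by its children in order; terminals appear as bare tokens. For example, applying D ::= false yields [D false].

[B [B [C [D ! [D true]]]] || [C [C [D false]] && [D ! [D true]]]]

B
B || C
C || C
D || C
! D || C
! true || C
! true || C && D
! true || D && D
! true || false && D
! true || false && ! D
! true || false && ! true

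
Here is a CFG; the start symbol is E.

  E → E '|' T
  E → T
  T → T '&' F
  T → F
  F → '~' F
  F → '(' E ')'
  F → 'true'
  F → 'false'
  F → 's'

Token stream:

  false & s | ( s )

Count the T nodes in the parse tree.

4

[E [E [T [T [F false]] & [F s]]] | [T [F ( [E [T [F s]]] )]]]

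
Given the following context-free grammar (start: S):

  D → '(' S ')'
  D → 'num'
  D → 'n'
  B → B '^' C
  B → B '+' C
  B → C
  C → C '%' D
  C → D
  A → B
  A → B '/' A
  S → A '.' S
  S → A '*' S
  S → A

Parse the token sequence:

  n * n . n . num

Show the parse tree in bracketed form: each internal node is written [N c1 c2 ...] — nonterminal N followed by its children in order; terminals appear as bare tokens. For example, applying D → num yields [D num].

[S [A [B [C [D n]]]] * [S [A [B [C [D n]]]] . [S [A [B [C [D n]]]] . [S [A [B [C [D num]]]]]]]]

S
A * S
B * S
C * S
D * S
n * S
n * A . S
n * B . S
n * C . S
n * D . S
n * n . S
n * n . A . S
n * n . B . S
n * n . C . S
n * n . D . S
n * n . n . S
n * n . n . A
n * n . n . B
n * n . n . C
n * n . n . D
n * n . n . num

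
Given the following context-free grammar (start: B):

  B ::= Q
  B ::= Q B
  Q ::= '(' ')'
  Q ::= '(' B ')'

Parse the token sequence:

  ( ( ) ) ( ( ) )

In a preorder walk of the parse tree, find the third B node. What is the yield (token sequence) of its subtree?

( ( ) )

[B [Q ( [B [Q ( )]] )] [B [Q ( [B [Q ( )]] )]]]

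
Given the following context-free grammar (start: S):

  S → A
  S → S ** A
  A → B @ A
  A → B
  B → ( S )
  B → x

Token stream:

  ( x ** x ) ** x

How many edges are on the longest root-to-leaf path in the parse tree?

8

[S [S [A [B ( [S [S [A [B x]]] ** [A [B x]]] )]]] ** [A [B x]]]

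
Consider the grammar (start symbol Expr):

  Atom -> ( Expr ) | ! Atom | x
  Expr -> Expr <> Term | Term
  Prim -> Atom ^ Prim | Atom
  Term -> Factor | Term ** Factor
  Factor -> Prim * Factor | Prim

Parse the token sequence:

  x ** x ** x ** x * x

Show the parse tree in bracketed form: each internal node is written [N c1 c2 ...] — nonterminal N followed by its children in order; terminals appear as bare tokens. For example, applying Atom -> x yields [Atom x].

[Expr [Term [Term [Term [Term [Factor [Prim [Atom x]]]] ** [Factor [Prim [Atom x]]]] ** [Factor [Prim [Atom x]]]] ** [Factor [Prim [Atom x]] * [Factor [Prim [Atom x]]]]]]

Expr
Term
Term ** Factor
Term ** Factor ** Factor
Term ** Factor ** Factor ** Factor
Factor ** Factor ** Factor ** Factor
Prim ** Factor ** Factor ** Factor
Atom ** Factor ** Factor ** Factor
x ** Factor ** Factor ** Factor
x ** Prim ** Factor ** Factor
x ** Atom ** Factor ** Factor
x ** x ** Factor ** Factor
x ** x ** Prim ** Factor
x ** x ** Atom ** Factor
x ** x ** x ** Factor
x ** x ** x ** Prim * Factor
x ** x ** x ** Atom * Factor
x ** x ** x ** x * Factor
x ** x ** x ** x * Prim
x ** x ** x ** x * Atom
x ** x ** x ** x * x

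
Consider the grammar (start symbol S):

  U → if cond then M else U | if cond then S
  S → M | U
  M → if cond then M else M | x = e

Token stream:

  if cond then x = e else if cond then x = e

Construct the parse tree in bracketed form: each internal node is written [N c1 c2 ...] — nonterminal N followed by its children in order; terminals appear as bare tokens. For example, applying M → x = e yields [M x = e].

[S [U if cond then [M x = e] else [U if cond then [S [M x = e]]]]]

S
U
if cond then M else U
if cond then x = e else U
if cond then x = e else if cond then S
if cond then x = e else if cond then M
if cond then x = e else if cond then x = e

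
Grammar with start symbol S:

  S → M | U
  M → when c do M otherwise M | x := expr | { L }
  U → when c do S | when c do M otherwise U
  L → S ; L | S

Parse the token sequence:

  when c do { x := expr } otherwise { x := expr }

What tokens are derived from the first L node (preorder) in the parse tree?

[S [M when c do [M { [L [S [M x := expr]]] }] otherwise [M { [L [S [M x := expr]]] }]]]

x := expr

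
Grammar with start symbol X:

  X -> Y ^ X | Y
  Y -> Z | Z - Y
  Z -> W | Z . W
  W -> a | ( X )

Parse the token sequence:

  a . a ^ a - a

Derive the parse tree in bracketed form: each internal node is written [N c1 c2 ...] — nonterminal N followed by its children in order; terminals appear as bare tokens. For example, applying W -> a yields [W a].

[X [Y [Z [Z [W a]] . [W a]]] ^ [X [Y [Z [W a]] - [Y [Z [W a]]]]]]

X
Y ^ X
Z ^ X
Z . W ^ X
W . W ^ X
a . W ^ X
a . a ^ X
a . a ^ Y
a . a ^ Z - Y
a . a ^ W - Y
a . a ^ a - Y
a . a ^ a - Z
a . a ^ a - W
a . a ^ a - a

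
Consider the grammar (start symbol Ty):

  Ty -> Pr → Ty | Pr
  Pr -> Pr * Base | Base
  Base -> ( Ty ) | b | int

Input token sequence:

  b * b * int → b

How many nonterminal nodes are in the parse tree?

[Ty [Pr [Pr [Pr [Base b]] * [Base b]] * [Base int]] → [Ty [Pr [Base b]]]]

10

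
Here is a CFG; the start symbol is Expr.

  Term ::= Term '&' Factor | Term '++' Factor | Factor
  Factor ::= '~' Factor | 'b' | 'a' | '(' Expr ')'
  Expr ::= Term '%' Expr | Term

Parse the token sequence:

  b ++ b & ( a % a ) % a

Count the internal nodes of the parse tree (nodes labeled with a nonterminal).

16

[Expr [Term [Term [Term [Factor b]] ++ [Factor b]] & [Factor ( [Expr [Term [Factor a]] % [Expr [Term [Factor a]]]] )]] % [Expr [Term [Factor a]]]]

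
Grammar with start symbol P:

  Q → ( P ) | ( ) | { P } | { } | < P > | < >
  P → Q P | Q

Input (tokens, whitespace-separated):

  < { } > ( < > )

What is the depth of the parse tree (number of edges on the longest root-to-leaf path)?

[P [Q < [P [Q { }]] >] [P [Q ( [P [Q < >]] )]]]

5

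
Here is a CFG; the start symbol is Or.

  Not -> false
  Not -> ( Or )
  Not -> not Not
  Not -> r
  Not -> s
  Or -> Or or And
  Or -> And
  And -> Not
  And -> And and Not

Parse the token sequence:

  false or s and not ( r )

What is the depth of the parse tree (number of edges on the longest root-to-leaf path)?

7

[Or [Or [And [Not false]]] or [And [And [Not s]] and [Not not [Not ( [Or [And [Not r]]] )]]]]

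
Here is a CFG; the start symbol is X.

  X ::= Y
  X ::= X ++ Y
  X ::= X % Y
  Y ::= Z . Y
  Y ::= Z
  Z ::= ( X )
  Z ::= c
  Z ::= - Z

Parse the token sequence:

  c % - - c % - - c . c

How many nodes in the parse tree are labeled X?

3

[X [X [X [Y [Z c]]] % [Y [Z - [Z - [Z c]]]]] % [Y [Z - [Z - [Z c]]] . [Y [Z c]]]]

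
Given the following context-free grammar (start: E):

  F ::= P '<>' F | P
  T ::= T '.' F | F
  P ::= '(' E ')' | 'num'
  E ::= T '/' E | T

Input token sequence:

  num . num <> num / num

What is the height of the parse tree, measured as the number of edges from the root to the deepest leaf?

[E [T [T [F [P num]]] . [F [P num] <> [F [P num]]]] / [E [T [F [P num]]]]]

5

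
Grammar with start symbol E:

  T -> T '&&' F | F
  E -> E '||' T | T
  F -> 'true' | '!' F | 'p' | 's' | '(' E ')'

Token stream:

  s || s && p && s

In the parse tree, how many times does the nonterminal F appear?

[E [E [T [F s]]] || [T [T [T [F s]] && [F p]] && [F s]]]

4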